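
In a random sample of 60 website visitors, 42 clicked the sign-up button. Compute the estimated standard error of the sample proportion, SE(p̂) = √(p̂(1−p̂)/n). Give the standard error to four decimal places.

p̂ = 42/60 = 0.70000.
p̂(1−p̂) = 0.210000.
SE = √(0.210000/60) = 0.0592.

SE = 0.0592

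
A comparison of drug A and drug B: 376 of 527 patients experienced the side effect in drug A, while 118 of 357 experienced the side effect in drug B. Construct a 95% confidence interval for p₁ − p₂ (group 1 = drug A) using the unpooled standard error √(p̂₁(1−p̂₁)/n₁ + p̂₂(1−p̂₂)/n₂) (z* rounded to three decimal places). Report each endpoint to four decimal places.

(0.3207, 0.4452)

p̂₁ = 0.71347, p̂₂ = 0.33053, so the observed difference is 0.38294.
SE = √(0.000387912 + 0.000619834) = √0.001007746 = 0.031745.
The 95% critical value is z* = 1.960. Margin of error = 0.06222.
So the interval runs from 0.3207 to 0.4452.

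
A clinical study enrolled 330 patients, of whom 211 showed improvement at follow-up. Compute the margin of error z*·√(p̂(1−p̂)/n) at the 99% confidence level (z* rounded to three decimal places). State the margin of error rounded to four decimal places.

ME = 0.0681

p̂ = 211/330 = 0.63939.
SE = √(p̂(1−p̂)/n) = √(0.230569/330) = 0.026433.
z* = 2.576 at the 99% level.
Margin of error = z*·SE = 2.576 × 0.026433 = 0.0681.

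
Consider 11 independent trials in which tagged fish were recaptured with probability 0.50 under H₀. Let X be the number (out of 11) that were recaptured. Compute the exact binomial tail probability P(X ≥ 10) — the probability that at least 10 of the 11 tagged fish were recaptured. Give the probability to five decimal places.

X ~ Binomial(n=11, p=0.50).
P(X ≥ 10) = C(11,10)·0.50^10·0.50^1 + C(11,11)·0.50^11·0.50^0.
= 0.005371 + 0.000488 = 0.00586.

P = 0.00586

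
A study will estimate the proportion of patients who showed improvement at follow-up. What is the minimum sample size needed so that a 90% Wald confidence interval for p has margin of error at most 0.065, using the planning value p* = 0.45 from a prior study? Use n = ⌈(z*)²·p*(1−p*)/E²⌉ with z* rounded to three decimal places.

For 90% confidence, z* = 1.645.
p*(1−p*) = 0.2475.
Required n before rounding: 2.706025 × 0.2475 / 0.065² = 158.519.
Rounding up, n = 159.

n = 159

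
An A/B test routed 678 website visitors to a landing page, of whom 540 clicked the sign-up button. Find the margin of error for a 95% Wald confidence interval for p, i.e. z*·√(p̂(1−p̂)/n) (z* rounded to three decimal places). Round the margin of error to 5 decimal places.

ME = 0.03031

With x = 540 successes in n = 678, p̂ = 0.79646.
Standard error of p̂: √(0.162111/678) = √0.000239102 = 0.015463.
z* = 1.960 at the 95% level.
ME = 1.960·0.015463 = 0.03031.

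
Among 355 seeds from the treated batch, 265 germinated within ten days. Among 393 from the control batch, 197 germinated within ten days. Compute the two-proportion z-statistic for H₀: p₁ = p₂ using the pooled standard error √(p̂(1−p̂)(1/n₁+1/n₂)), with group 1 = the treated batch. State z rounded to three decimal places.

p̂₁ = 265/355 = 0.74648, p̂₂ = 197/393 = 0.50127.
Pooling: p̂ = 462/748 = 0.61765.
SE = √[p̂(1−p̂)(1/n₁+1/n₂)] = √[0.61765·0.38235·(1/355+1/393)] ≈ 0.035583.
z = 0.24521/0.035583 = 6.891.

z = 6.891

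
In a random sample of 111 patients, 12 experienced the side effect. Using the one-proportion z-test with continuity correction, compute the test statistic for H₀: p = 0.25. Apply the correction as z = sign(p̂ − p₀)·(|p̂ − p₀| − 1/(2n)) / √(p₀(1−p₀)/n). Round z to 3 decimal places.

p̂ = 12/111 = 0.10811. p̂ − p₀ = -0.141892.
Continuity correction 1/(2n) = 1/222 = 0.004505.
Corrected numerator: |-0.141892| − 0.004505 = 0.137387.
SE₀ = √(0.25·0.75/111) = 0.041100.
z = −0.137387/0.041100 = -3.343.

z = -3.343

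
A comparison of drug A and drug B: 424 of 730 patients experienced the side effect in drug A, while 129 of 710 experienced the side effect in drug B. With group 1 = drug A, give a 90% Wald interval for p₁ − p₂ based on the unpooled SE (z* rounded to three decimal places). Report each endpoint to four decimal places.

p̂₁ = 0.58082, p̂₂ = 0.18169, so the observed difference is 0.39913.
SE = √(0.000333518 + 0.000209407) = √0.000542925 = 0.023301.
The 90% critical value is z* = 1.645. Margin of error = 0.03833.
Interval: 0.39913 ± 0.03833 → (0.3608, 0.4375).

(0.3608, 0.4375)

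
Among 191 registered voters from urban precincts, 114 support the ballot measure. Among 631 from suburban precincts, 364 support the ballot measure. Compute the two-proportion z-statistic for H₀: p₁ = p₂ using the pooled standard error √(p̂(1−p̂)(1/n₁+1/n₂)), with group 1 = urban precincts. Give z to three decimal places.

z = 0.491

Sample proportions: p̂₁ = 114/191 = 0.59686 and p̂₂ = 364/631 = 0.57686.
Pooling: p̂ = 478/822 = 0.58151.
Pooled SE = √[0.2433564·0.00682039] ≈ 0.040740.
z = 0.02000/0.040740 = 0.491.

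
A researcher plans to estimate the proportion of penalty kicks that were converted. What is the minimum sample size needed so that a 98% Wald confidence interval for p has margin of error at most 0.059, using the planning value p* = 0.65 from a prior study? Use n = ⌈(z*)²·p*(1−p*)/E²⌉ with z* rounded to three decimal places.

n = 354

z* = 2.326 at the 98% level.
p*(1−p*) = 0.65·0.35 = 0.2275.
(z*)²·p*(1−p*)/E² = 5.410276·0.2275/0.003481 = 353.587.
Rounding up, n = 354.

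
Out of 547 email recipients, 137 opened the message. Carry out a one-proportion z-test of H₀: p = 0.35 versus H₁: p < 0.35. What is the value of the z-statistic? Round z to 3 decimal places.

z = -4.881

p̂ = 137/547 = 0.25046.
Under H₀, SE = √(p₀(1−p₀)/n) = √(0.35·0.65/547) = √0.000415905 = 0.020394.
z = (p̂ − p₀)/SE = (0.25046 − 0.35)/0.020394 = -4.881.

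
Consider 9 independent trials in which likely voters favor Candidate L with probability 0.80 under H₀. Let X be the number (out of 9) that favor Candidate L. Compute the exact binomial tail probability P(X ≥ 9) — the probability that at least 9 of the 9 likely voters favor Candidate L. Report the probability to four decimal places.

X ~ Binomial(n=9, p=0.80).
P(X ≥ 9) = C(9,9)·0.80^9·0.20^0.
= 0.134218 = 0.1342.

P = 0.1342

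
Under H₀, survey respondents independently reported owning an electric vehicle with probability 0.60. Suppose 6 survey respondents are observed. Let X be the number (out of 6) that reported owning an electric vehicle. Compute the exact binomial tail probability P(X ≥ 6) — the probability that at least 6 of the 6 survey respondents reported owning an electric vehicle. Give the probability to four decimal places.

X is binomial with n = 6 and p = 0.60.
P(X ≥ 6) = C(6,6)·0.60^6·0.40^0.
= 0.046656 = 0.0467.

P = 0.0467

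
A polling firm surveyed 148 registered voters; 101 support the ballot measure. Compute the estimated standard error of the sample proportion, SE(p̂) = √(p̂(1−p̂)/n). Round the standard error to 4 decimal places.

p̂ = 101/148 = 0.68243.
p̂(1−p̂) = 0.216719.
SE = √(0.216719/148) = 0.0383.

SE = 0.0383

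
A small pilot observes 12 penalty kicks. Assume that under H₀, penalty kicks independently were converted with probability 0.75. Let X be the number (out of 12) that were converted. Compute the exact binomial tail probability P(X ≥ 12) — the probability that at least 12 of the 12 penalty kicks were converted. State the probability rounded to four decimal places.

X is binomial with n = 12 and p = 0.75.
P(X ≥ 12) = C(12,12)·0.75^12·0.25^0.
= 0.031676 = 0.0317.

P = 0.0317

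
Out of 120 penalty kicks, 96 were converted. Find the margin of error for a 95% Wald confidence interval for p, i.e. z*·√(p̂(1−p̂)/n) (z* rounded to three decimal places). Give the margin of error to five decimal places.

Sample proportion p̂ = 96/120 = 0.80000.
SE = √(p̂(1−p̂)/n) = √(0.160000/120) = 0.036515.
The 95% critical value is z* = 1.960.
So ME = 0.07157.

ME = 0.07157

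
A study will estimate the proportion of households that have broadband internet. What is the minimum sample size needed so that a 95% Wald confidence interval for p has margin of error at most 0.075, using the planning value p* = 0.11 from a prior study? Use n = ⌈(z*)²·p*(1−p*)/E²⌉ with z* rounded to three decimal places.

The 95% critical value is z* = 1.960.
p*(1−p*) = 0.0979.
Required n before rounding: 3.841600 × 0.0979 / 0.075² = 66.861.
Rounding up, n = 67.

n = 67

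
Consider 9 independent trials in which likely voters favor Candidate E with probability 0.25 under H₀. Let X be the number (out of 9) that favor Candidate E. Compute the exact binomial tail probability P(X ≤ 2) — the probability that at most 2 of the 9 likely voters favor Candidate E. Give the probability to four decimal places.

P = 0.6007

X is binomial with n = 9 and p = 0.25.
P(X ≤ 2) = C(9,0)·0.25^0·0.75^9 + C(9,1)·0.25^1·0.75^8 + C(9,2)·0.25^2·0.75^7.
= 0.075085 + 0.225254 + 0.300339 = 0.6007.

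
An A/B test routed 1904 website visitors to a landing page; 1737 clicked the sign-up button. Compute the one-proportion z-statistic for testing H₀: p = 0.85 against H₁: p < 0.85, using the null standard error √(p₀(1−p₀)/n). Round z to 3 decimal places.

With x = 1737 successes in n = 1904, p̂ = 0.91229.
Null standard error: √(0.85·0.15/1904) = √0.000066964 = 0.008183.
z = (0.91229 − 0.85)/0.008183 = 0.06229/0.008183 = 7.612.

z = 7.612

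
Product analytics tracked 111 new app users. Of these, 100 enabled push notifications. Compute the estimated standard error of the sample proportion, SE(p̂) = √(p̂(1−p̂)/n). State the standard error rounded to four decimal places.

Sample proportion p̂ = 100/111 = 0.90090.
p̂(1−p̂) = 0.90090·0.09910 = 0.089279.
SE = √(0.089279/111) = 0.0284.

SE = 0.0284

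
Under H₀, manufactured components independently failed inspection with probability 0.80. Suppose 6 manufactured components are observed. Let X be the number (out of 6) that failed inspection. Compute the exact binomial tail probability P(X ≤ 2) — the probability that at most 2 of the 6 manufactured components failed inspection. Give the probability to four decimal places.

X is binomial with n = 6 and p = 0.80.
P(X ≤ 2) = C(6,0)·0.80^0·0.20^6 + C(6,1)·0.80^1·0.20^5 + C(6,2)·0.80^2·0.20^4.
= 0.000064 + 0.001536 + 0.015360 = 0.0170.

P = 0.0170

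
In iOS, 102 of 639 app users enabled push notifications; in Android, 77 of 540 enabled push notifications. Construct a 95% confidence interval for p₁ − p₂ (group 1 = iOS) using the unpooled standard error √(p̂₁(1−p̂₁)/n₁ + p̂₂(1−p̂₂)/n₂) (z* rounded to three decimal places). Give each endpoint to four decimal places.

(-0.0239, 0.0580)

p̂₁ = 0.15962, p̂₂ = 0.14259, so the observed difference is 0.01703.
Unpooled SE = √(p̂₁(1−p̂₁)/n₁ + p̂₂(1−p̂₂)/n₂) = √(0.000209929 + 0.000226407) = 0.020889.
For 95% confidence, z* = 1.960. Margin = 1.960·0.020889 = 0.04094.
CI: 0.01703 ± 0.04094 = (-0.0239, 0.0580).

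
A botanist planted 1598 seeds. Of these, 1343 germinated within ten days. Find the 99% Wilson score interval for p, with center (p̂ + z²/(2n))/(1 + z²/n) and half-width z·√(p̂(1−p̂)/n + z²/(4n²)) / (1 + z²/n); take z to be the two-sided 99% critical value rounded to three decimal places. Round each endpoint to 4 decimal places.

(0.8154, 0.8626)

p̂ = 1343/1598 = 0.84043; z = 2.576, so z² = 6.635776.
1 + z²/n = 1.004153.
Adjusted center: (0.84043 + z²/(2n))/1.004153 = 0.83902.
Radicand: p̂(1−p̂)/n + z²/(4n²) = 0.000083924 + 0.000000650 = 0.000084574.
Half-width = 2.576·√0.000084574/1.004153 = 0.02359.
Interval: 0.83902 ± 0.02359 → (0.8154, 0.8626).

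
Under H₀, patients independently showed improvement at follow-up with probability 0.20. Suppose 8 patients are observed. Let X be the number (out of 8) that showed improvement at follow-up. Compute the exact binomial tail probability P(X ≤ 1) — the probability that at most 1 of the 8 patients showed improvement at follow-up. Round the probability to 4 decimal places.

X ~ Binomial(n=8, p=0.20).
P(X ≤ 1) = C(8,0)·0.20^0·0.80^8 + C(8,1)·0.20^1·0.80^7.
= 0.167772 + 0.335544 = 0.5033.

P = 0.5033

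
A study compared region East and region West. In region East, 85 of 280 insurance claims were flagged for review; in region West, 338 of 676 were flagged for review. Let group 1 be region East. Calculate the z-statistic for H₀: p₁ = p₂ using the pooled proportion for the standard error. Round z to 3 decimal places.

z = -5.565

Sample proportions: p̂₁ = 85/280 = 0.30357 and p̂₂ = 338/676 = 0.50000.
Pooling: p̂ = 423/956 = 0.44247.
SE = √[p̂(1−p̂)(1/n₁+1/n₂)] = √[0.44247·0.55753·(1/280+1/676)] ≈ 0.035298.
z = -0.19643/0.035298 = -5.565.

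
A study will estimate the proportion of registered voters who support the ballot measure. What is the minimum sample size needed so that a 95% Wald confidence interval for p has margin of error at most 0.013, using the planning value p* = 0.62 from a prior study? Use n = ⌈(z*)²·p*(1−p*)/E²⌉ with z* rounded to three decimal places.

n = 5356

The 95% critical value is z* = 1.960.
p*(1−p*) = 0.2356.
(z*)²·p*(1−p*)/E² = 3.841600·0.2356/0.000169 = 5355.509.
Rounding up, n = 5356.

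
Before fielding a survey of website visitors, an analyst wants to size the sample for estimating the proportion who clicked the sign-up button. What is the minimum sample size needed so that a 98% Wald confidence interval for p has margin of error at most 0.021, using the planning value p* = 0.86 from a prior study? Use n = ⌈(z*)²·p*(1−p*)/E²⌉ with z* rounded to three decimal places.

For 98% confidence, z* = 2.326.
p*(1−p*) = 0.86·0.14 = 0.1204.
Required n before rounding: 5.410276 × 0.1204 / 0.021² = 1477.091.
⌈1477.091⌉ = 1478.

n = 1478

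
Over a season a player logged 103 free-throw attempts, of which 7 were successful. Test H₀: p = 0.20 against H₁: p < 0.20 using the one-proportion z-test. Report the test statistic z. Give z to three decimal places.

With x = 7 successes in n = 103, p̂ = 0.06796.
SE₀ = √(0.20·0.80/103) = 0.039413.
z = (p̂ − p₀)/SE = (0.06796 − 0.20)/0.039413 = -3.350.

z = -3.350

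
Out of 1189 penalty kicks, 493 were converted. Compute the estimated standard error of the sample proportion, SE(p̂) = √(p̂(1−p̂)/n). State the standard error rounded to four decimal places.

The sample proportion is 493/1189 = 0.41463.
p̂(1−p̂) = 0.41463·0.58537 = 0.242712.
Dividing by n and taking the root: √0.000204131 = 0.0143.

SE = 0.0143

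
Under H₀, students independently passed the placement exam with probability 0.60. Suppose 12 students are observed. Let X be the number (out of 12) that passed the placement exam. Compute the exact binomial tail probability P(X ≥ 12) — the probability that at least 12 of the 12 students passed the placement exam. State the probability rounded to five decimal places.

X ~ Binomial(n=12, p=0.60).
P(X ≥ 12) = C(12,12)·0.60^12·0.40^0.
= 0.002177 = 0.00218.

P = 0.00218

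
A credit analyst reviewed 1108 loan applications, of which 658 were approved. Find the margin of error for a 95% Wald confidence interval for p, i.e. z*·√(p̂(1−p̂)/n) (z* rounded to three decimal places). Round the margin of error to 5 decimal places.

ME = 0.02892

The sample proportion is 658/1108 = 0.59386.
Standard error of p̂: √(0.241190/1108) = √0.000217680 = 0.014754.
For 95% confidence, z* = 1.960.
So ME = 0.02892.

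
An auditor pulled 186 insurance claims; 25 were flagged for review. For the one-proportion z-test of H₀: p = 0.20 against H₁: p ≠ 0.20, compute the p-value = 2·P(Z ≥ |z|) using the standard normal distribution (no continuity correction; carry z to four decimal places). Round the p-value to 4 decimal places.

Sample proportion p̂ = 25/186 = 0.13441.
SE₀ = √(0.20·0.80/186) = 0.029329.
z = (p̂ − p₀)/SE = (25/186 − 0.20)/0.029329 ≈ -2.2364.
p-value = 2·P(Z ≥ |z|) with z = -2.2364 → 0.0253.

p-value = 0.0253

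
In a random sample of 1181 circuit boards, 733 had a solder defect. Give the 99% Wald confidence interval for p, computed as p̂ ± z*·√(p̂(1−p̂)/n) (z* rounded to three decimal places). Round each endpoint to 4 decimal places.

(0.5843, 0.6570)

Sample proportion p̂ = 733/1181 = 0.62066.
Standard error of p̂: √(0.235441/1181) = √0.000199357 = 0.014119.
z* = 2.576 at the 99% level.
Margin = 2.576·0.014119 = 0.03637.
Interval: 0.62066 ± 0.03637 → (0.5843, 0.6570).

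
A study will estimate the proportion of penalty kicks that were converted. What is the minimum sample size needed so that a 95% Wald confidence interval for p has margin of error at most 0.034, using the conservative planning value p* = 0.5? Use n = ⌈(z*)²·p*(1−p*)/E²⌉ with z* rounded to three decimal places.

For 95% confidence, z* = 1.960.
p*(1−p*) = 0.50·0.50 = 0.2500.
Required n before rounding: 3.841600 × 0.2500 / 0.034² = 830.796.
Rounding up, n = 831.

n = 831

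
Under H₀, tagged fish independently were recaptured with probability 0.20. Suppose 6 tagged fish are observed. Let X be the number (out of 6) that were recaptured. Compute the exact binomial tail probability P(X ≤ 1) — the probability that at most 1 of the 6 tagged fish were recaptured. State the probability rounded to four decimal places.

P = 0.6554

X ~ Binomial(n=6, p=0.20).
P(X ≤ 1) = C(6,0)·0.20^0·0.80^6 + C(6,1)·0.20^1·0.80^5.
= 0.262144 + 0.393216 = 0.6554.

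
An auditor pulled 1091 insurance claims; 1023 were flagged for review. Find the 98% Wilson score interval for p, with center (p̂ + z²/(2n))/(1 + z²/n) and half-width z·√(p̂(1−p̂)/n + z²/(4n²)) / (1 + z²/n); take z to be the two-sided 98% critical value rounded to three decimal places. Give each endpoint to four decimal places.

(0.9184, 0.9526)

p̂ = 1023/1091 = 0.93767; z = 2.326, so z² = 5.410276.
Denominator 1 + z²/n = 1 + 5.410276/1091 = 1.004959.
Center = (0.93767 + 0.002480)/1.004959 = 0.93551.
Radicand: p̂(1−p̂)/n + z²/(4n²) = 0.000053569 + 0.000001136 = 0.000054705.
Half-width = z·√(radicand)/denom = 2.326·0.007396/1.004959 = 0.01712.
Interval: 0.93551 ± 0.01712 → (0.9184, 0.9526).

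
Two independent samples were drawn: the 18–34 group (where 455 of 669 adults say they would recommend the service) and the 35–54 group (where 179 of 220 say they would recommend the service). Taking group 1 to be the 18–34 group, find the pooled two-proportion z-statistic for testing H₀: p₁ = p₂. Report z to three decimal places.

z = -3.798

p̂₁ = 455/669 = 0.68012, p̂₂ = 179/220 = 0.81364.
Pooled p̂ = (455+179)/(669+220) = 634/889 = 0.71316.
Pooled SE = √[0.2045624·0.00604022] ≈ 0.035151.
z = (p̂₁ − p̂₂)/SE = (0.68012 − 0.81364)/0.035151 = -0.13352/0.035151 = -3.798.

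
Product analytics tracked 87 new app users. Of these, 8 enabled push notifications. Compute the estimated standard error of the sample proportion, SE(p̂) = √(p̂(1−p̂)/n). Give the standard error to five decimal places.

SE = 0.03098

The sample proportion is 8/87 = 0.09195.
p̂(1−p̂) = 0.083495.
SE = √(0.083495/87) = 0.03098.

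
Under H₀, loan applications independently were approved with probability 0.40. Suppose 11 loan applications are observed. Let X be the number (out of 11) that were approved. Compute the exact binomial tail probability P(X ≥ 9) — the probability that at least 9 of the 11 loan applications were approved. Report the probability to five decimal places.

P = 0.00592

X ~ Binomial(n=11, p=0.40).
P(X ≥ 9) = C(11,9)·0.40^9·0.60^2 + C(11,10)·0.40^10·0.60^1 + C(11,11)·0.40^11·0.60^0.
= 0.005190 + 0.000692 + 0.000042 = 0.00592.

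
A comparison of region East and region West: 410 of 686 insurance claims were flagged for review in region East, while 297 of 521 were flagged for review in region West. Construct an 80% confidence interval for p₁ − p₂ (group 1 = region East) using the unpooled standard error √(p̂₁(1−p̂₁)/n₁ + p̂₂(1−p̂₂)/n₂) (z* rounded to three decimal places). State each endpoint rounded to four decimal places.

(-0.0091, 0.0643)

p̂₁ = 410/686 = 0.59767, p̂₂ = 297/521 = 0.57006; p̂₁ − p̂₂ = 0.02761.
Unpooled SE = √(p̂₁(1−p̂₁)/n₁ + p̂₂(1−p̂₂)/n₂) = √(0.000350526 + 0.000470426) = 0.028652.
For 80% confidence, z* = 1.282. Margin = 1.282·0.028652 = 0.03673.
Interval: 0.02761 ± 0.03673 → (-0.0091, 0.0643).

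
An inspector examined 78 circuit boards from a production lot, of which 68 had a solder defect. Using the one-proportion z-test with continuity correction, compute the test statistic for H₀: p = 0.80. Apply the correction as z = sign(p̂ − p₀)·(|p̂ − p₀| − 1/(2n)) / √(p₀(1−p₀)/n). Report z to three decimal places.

z = 1.444

Sample proportion p̂ = 68/78 = 0.87179. p̂ − p₀ = 0.071795.
1/(2n) = 0.006410.
Corrected numerator: |0.071795| − 0.006410 = 0.065385.
Under H₀, SE = √(p₀(1−p₀)/n) = √(0.80·0.20/78) = √0.002051282 = 0.045291.
z = (+)0.065385/0.045291 = 1.444.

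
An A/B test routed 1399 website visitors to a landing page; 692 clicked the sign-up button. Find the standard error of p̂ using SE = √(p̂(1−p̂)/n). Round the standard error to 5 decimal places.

SE = 0.01337

p̂ = 692/1399 = 0.49464.
p̂(1−p̂) = 0.49464·0.50536 = 0.249971.
Dividing by n and taking the root: √0.000178678 = 0.01337.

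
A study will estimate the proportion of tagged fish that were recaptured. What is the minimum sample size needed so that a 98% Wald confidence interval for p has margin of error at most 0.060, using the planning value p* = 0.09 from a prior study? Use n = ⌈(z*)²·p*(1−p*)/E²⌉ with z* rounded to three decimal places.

For 98% confidence, z* = 2.326.
p*(1−p*) = 0.09·0.91 = 0.0819.
Required n before rounding: 5.410276 × 0.0819 / 0.060² = 123.084.
Rounding up, n = 124.

n = 124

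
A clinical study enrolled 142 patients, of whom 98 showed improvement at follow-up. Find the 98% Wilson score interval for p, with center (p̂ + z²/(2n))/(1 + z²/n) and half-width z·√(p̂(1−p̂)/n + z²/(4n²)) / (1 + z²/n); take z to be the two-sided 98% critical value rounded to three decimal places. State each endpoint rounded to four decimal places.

(0.5943, 0.7720)

Here p̂ = 98/142 = 0.69014 and z = 2.326 (z² = 5.410276).
1 + z²/n = 1.038101.
Adjusted center: (0.69014 + z²/(2n))/1.038101 = 0.68316.
Radicand: p̂(1−p̂)/n + z²/(4n²) = 0.001505961 + 0.000067078 = 0.001573039.
Half-width = 2.326·√0.001573039/1.038101 = 0.08887.
CI: 0.68316 ± 0.08887 = (0.5943, 0.7720).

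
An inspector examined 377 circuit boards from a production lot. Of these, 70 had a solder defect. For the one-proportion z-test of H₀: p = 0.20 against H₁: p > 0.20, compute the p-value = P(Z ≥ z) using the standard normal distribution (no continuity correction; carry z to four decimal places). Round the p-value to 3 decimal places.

The sample proportion is 70/377 = 0.18568.
SE₀ = √(0.20·0.80/377) = 0.020601.
z = (p̂ − p₀)/SE = (70/377 − 0.20)/0.020601 ≈ -0.6953.
From the standard normal, P(Z ≥ z) = 0.757.

p-value = 0.757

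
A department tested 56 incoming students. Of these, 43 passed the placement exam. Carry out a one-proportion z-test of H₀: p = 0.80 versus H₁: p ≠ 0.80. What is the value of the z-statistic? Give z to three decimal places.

p̂ = 43/56 = 0.76786.
Under H₀, SE = √(p₀(1−p₀)/n) = √(0.80·0.20/56) = √0.002857143 = 0.053452.
z = (0.76786 − 0.80)/0.053452 = -0.03214/0.053452 = -0.601.

z = -0.601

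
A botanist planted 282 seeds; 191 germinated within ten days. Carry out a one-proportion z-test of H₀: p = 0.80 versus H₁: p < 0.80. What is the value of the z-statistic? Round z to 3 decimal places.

The sample proportion is 191/282 = 0.67730.
SE₀ = √(0.80·0.20/282) = 0.023820.
z = (p̂ − p₀)/SE = (0.67730 − 0.80)/0.023820 = -5.151.

z = -5.151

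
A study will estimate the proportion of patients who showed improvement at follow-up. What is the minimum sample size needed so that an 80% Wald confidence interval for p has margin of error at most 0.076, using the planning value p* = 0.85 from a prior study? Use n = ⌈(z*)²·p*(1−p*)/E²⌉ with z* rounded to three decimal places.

n = 37

For 80% confidence, z* = 1.282.
p*(1−p*) = 0.1275.
(z*)²·p*(1−p*)/E² = 1.643524·0.1275/0.005776 = 36.279.
Rounding up, n = 37.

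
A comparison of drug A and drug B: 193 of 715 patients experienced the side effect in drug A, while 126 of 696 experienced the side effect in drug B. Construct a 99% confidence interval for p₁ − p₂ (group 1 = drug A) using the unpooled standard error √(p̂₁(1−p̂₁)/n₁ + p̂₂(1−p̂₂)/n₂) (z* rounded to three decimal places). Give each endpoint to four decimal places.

(0.0320, 0.1458)

p̂₁ = 193/715 = 0.26993, p̂₂ = 126/696 = 0.18103; p̂₁ − p̂₂ = 0.08890.
Unpooled SE = √(p̂₁(1−p̂₁)/n₁ + p̂₂(1−p̂₂)/n₂) = √(0.000275619 + 0.000213019) = 0.022105.
For 99% confidence, z* = 2.576. Margin = 2.576·0.022105 = 0.05694.
So the interval runs from 0.0320 to 0.1458.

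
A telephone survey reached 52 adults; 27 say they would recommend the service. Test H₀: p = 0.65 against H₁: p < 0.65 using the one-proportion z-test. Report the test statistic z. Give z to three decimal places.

z = -1.977

With x = 27 successes in n = 52, p̂ = 0.51923.
Null standard error: √(0.65·0.35/52) = √0.004375000 = 0.066144.
z = (0.51923 − 0.65)/0.066144 = -0.13077/0.066144 = -1.977.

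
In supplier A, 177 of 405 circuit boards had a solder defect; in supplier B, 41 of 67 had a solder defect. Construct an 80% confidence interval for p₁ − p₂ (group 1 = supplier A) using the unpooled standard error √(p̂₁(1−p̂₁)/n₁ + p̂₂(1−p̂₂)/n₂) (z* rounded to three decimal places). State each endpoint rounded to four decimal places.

p̂₁ = 177/405 = 0.43704, p̂₂ = 41/67 = 0.61194; p̂₁ − p̂₂ = -0.17490.
Unpooled SE = √(p̂₁(1−p̂₁)/n₁ + p̂₂(1−p̂₂)/n₂) = √(0.000607495 + 0.003544319) = 0.064435.
For 80% confidence, z* = 1.282. Margin of error = 0.08261.
CI: -0.17490 ± 0.08261 = (-0.2575, -0.0923).

(-0.2575, -0.0923)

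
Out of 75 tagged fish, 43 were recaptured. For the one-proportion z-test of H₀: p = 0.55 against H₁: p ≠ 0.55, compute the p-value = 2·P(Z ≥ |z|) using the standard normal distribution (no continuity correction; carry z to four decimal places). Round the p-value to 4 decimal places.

The sample proportion is 43/75 = 0.57333.
Under H₀, SE = √(p₀(1−p₀)/n) = √(0.55·0.45/75) = √0.003300000 = 0.057446.
z = (p̂ − p₀)/SE = (43/75 − 0.55)/0.057446 ≈ 0.4062.
p-value = 2·P(Z ≥ |z|) with z = 0.4062 → 0.6846.

p-value = 0.6846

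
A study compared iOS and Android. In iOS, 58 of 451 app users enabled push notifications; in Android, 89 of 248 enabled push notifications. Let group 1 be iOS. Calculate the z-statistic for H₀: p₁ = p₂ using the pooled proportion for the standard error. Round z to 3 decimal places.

Sample proportions: p̂₁ = 58/451 = 0.12860 and p̂₂ = 89/248 = 0.35887.
Pooling: p̂ = 147/699 = 0.21030.
Pooled SE = √[0.1660742·0.00624955] ≈ 0.032216.
z = -0.23027/0.032216 = -7.148.

z = -7.148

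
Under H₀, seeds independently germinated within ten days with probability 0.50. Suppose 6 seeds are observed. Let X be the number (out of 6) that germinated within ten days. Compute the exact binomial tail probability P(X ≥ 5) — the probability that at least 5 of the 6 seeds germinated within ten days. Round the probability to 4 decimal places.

P = 0.1094

X is binomial with n = 6 and p = 0.50.
P(X ≥ 5) = C(6,5)·0.50^5·0.50^1 + C(6,6)·0.50^6·0.50^0.
= 0.093750 + 0.015625 = 0.1094.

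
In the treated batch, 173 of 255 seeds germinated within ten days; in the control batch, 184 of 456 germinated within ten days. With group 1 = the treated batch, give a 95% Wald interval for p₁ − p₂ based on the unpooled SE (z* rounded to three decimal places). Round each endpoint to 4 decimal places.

(0.2020, 0.3478)

p̂₁ = 0.67843, p̂₂ = 0.40351, so the observed difference is 0.27492.
SE = √(0.000855538 + 0.000527828) = √0.001383366 = 0.037194.
z* = 1.960 at the 95% level. Margin of error = 0.07290.
So the interval runs from 0.2020 to 0.3478.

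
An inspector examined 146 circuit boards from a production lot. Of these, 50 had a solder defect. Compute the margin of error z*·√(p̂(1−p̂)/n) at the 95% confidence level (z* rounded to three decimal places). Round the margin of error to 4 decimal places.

The sample proportion is 50/146 = 0.34247.
SE = √(p̂(1−p̂)/n) = √(0.225183/146) = 0.039273.
The 95% critical value is z* = 1.960.
Margin of error = z*·SE = 1.960 × 0.039273 = 0.0770.

ME = 0.0770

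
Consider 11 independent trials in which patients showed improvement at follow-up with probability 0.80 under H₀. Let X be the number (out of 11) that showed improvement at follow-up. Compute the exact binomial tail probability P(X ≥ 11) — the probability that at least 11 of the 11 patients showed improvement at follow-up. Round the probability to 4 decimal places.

P = 0.0859

X ~ Binomial(n=11, p=0.80).
P(X ≥ 11) = C(11,11)·0.80^11·0.20^0.
= 0.085899 = 0.0859.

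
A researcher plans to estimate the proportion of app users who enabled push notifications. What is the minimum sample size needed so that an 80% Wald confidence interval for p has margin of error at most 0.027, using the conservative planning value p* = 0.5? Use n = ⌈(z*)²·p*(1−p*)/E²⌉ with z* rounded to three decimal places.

n = 564

z* = 1.282 at the 80% level.
p*(1−p*) = 0.2500.
Required n before rounding: 1.643524 × 0.2500 / 0.027² = 563.623.
Rounding up, n = 564.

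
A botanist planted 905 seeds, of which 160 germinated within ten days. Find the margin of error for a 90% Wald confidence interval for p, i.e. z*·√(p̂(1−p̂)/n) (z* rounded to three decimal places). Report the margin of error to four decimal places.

ME = 0.0209

With x = 160 successes in n = 905, p̂ = 0.17680.
Standard error of p̂: √(0.145539/905) = √0.000160816 = 0.012681.
The 90% critical value is z* = 1.645.
Margin of error = z*·SE = 1.645 × 0.012681 = 0.0209.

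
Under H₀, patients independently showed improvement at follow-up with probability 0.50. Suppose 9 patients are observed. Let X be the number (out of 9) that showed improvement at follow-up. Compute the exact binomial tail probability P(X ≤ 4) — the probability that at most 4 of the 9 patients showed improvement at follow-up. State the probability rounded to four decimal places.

X is binomial with n = 9 and p = 0.50.
P(X ≤ 4) = Σ_{j=0}^{4} C(9,j)·0.50^j·0.50^{9−j}.
= 0.001953 + 0.017578 + 0.070312 + 0.164062 + 0.246094 = 0.5000.

P = 0.5000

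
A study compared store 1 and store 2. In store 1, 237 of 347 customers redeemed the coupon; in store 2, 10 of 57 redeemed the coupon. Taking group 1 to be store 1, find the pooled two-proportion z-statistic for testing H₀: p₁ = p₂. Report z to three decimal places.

z = 7.286

Sample proportions: p̂₁ = 237/347 = 0.68300 and p̂₂ = 10/57 = 0.17544.
Pooled p̂ = (237+10)/(347+57) = 247/404 = 0.61139.
SE = √[p̂(1−p̂)(1/n₁+1/n₂)] = √[0.61139·0.38861·(1/347+1/57)] ≈ 0.069664.
z = 0.50756/0.069664 = 7.286.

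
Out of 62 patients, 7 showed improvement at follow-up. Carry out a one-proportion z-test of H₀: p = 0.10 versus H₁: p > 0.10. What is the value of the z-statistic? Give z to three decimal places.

z = 0.339

Sample proportion p̂ = 7/62 = 0.11290.
Null standard error: √(0.10·0.90/62) = √0.001451613 = 0.038100.
z = (0.11290 − 0.10)/0.038100 = 0.01290/0.038100 = 0.339.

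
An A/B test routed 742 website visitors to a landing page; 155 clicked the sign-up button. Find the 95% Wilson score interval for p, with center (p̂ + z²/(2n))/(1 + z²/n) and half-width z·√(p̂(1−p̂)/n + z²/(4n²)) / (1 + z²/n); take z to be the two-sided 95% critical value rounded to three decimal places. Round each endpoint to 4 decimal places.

(0.1812, 0.2396)

p̂ = 155/742 = 0.20889; z = 1.960, so z² = 3.841600.
Denominator 1 + z²/n = 1 + 3.841600/742 = 1.005177.
Adjusted center: (0.20889 + z²/(2n))/1.005177 = 0.21039.
Radicand: p̂(1−p̂)/n + z²/(4n²) = 0.000222719 + 0.000001744 = 0.000224463.
Half-width = 1.960·√0.000224463/1.005177 = 0.02921.
So the interval runs from 0.1812 to 0.2396.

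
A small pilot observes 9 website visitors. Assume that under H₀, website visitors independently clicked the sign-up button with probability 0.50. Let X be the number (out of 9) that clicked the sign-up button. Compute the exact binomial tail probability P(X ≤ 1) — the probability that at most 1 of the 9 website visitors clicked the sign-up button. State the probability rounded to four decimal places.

P = 0.0195

X ~ Binomial(n=9, p=0.50).
P(X ≤ 1) = C(9,0)·0.50^0·0.50^9 + C(9,1)·0.50^1·0.50^8.
= 0.001953 + 0.017578 = 0.0195.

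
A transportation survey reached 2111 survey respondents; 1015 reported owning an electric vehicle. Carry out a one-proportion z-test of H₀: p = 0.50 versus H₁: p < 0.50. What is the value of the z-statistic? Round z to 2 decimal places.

z = -1.76

With x = 1015 successes in n = 2111, p̂ = 0.48081.
SE₀ = √(0.50·0.50/2111) = 0.010882.
Test statistic: z = -0.01919/0.010882 = -1.76.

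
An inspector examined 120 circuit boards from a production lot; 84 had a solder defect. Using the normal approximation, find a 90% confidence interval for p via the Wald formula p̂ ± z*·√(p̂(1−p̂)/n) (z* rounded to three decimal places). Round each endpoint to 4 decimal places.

(0.6312, 0.7688)

With x = 84 successes in n = 120, p̂ = 0.70000.
Standard error of p̂: √(0.210000/120) = √0.001750000 = 0.041833.
z* = 1.645 at the 90% level.
Margin of error: 1.645 × 0.041833 = 0.06882.
Interval: 0.70000 ± 0.06882 → (0.6312, 0.7688).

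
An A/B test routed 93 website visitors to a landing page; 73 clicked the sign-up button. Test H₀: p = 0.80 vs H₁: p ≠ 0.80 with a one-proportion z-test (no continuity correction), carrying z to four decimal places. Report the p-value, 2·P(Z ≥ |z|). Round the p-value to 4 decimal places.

The sample proportion is 73/93 = 0.78495.
SE₀ = √(0.80·0.20/93) = 0.041478.
Test statistic (full precision, shown to 4 dp): z = (73/93 − 0.80)/SE₀ ≈ -0.3629.
From the standard normal, 2·P(Z ≥ |z|) = 0.7167.

p-value = 0.7167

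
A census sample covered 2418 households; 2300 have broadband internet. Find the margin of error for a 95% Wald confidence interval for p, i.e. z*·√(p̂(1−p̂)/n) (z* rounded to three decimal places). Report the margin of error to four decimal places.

The sample proportion is 2300/2418 = 0.95120.
SE = √(p̂(1−p̂)/n) = √(0.046419/2418) = 0.004381.
z* = 1.960 at the 95% level.
Margin of error = z*·SE = 1.960 × 0.004381 = 0.0086.

ME = 0.0086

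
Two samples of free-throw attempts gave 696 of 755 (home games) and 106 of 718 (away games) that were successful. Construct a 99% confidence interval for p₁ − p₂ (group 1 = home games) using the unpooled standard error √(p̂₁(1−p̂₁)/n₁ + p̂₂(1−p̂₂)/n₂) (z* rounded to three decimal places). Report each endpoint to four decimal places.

p̂₁ = 0.92185, p̂₂ = 0.14763, so the observed difference is 0.77422.
SE = √(0.000095416 + 0.000175260) = √0.000270676 = 0.016452.
The 99% critical value is z* = 2.576. Margin = 2.576·0.016452 = 0.04238.
CI: 0.77422 ± 0.04238 = (0.7318, 0.8166).

(0.7318, 0.8166)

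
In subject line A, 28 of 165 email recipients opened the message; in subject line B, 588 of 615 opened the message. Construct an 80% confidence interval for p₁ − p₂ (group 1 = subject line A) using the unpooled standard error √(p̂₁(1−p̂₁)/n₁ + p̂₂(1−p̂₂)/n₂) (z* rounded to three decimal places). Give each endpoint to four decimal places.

p̂₁ = 0.16970, p̂₂ = 0.95610, so the observed difference is -0.78640.
SE = √(0.000853939 + 0.000068252) = √0.000922191 = 0.030368.
The 80% critical value is z* = 1.282. Margin of error = 0.03893.
So the interval runs from -0.8253 to -0.7475.

(-0.8253, -0.7475)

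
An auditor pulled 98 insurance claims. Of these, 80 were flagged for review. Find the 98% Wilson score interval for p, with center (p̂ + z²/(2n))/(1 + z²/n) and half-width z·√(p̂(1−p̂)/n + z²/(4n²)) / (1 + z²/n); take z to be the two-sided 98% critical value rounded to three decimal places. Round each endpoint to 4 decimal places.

p̂ = 80/98 = 0.81633; z = 2.326, so z² = 5.410276.
Denominator 1 + z²/n = 1 + 5.410276/98 = 1.055207.
Center = (0.81633 + 0.027603)/1.055207 = 0.79978.
Radicand: p̂(1−p̂)/n + z²/(4n²) = 0.001529975 + 0.000140834 = 0.001670809.
Half-width = z·√(radicand)/denom = 2.326·0.040876/1.055207 = 0.09010.
CI: 0.79978 ± 0.09010 = (0.7097, 0.8899).

(0.7097, 0.8899)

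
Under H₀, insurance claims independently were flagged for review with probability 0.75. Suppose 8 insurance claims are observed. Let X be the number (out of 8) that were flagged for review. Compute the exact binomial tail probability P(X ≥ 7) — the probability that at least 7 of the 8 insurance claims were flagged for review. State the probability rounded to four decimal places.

X is binomial with n = 8 and p = 0.75.
P(X ≥ 7) = C(8,7)·0.75^7·0.25^1 + C(8,8)·0.75^8·0.25^0.
= 0.266968 + 0.100113 = 0.3671.

P = 0.3671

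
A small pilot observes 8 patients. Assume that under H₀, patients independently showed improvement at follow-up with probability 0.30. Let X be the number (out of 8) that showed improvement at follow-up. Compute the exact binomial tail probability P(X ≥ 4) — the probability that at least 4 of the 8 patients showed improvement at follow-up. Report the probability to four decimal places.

P = 0.1941

X is binomial with n = 8 and p = 0.30.
P(X ≥ 4) = Σ_{j=4}^{8} C(8,j)·0.30^j·0.70^{8−j}.
= 0.136137 + 0.046675 + 0.010002 + 0.001225 + 0.000066 = 0.1941.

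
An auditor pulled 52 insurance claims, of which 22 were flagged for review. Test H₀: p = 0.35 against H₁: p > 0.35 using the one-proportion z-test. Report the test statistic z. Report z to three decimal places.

p̂ = 22/52 = 0.42308.
Null standard error: √(0.35·0.65/52) = √0.004375000 = 0.066144.
Test statistic: z = 0.07308/0.066144 = 1.105.

z = 1.105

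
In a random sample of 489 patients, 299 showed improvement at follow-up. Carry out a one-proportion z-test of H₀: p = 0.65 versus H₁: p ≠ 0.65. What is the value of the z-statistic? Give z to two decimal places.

z = -1.79

The sample proportion is 299/489 = 0.61145.
Null standard error: √(0.65·0.35/489) = √0.000465235 = 0.021569.
Test statistic: z = -0.03855/0.021569 = -1.79.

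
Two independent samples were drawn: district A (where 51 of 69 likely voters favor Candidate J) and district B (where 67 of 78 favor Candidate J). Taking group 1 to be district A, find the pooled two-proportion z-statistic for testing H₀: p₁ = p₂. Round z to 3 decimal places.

p̂₁ = 51/69 = 0.73913, p̂₂ = 67/78 = 0.85897.
Pooled p̂ = (51+67)/(69+78) = 118/147 = 0.80272.
SE = √[p̂(1−p̂)(1/n₁+1/n₂)] = √[0.80272·0.19728·(1/69+1/78)] ≈ 0.065767.
z = (p̂₁ − p̂₂)/SE = (0.73913 − 0.85897)/0.065767 = -0.11984/0.065767 = -1.822.

z = -1.822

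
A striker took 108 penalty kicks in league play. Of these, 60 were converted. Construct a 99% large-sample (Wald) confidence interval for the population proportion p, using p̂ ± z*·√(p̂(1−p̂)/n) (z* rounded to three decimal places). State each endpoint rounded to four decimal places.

(0.4324, 0.6787)

The sample proportion is 60/108 = 0.55556.
Standard error of p̂: √(0.246914/108) = √0.002286237 = 0.047815.
z* = 2.576 at the 99% level.
Margin of error: 2.576 × 0.047815 = 0.12317.
CI: 0.55556 ± 0.12317 = (0.4324, 0.6787).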